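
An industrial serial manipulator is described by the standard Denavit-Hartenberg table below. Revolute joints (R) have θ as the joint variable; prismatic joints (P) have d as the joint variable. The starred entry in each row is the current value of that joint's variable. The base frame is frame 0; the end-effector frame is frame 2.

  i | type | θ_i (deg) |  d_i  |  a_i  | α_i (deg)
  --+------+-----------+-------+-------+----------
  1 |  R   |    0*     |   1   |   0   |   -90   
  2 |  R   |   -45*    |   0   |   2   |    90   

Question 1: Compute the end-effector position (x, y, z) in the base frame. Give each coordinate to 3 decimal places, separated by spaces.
1.414 -0.000 2.414

after link 1: o_1 = (0.0000, 0.0000, 1.0000)
after link 2: o_2 = (1.4142, -0.0000, 2.4142)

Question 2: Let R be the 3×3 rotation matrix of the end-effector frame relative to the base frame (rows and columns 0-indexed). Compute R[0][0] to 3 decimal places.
0.707

End-effector x-axis (col 0 of R) = (0.7071,-0.0000,0.7071)
R[0][0] = 0.7071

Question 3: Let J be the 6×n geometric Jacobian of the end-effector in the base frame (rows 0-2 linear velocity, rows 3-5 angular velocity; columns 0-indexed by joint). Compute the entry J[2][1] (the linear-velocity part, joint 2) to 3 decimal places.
axis z_1 = (0.0000,1.0000,0.0000); lever o_n−o_1 = (1.4142,-0.0000,1.4142)
cross product → J_v[:, 1] = (1.4142,0.0000,-1.4142)
J_ω[:, 1] = z_1
entry J[2][1] = -1.4142

-1.414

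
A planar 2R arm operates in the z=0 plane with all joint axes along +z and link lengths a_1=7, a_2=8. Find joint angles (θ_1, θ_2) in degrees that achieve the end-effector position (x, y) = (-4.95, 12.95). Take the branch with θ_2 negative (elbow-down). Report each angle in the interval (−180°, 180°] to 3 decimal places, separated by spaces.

134.997 -44.993

cos θ_2 = (192.2050−7²−8²)/(2·7·8) = 0.7072; θ_2 = -44.9935° (elbow-down)
β = atan2(12.9500,-4.9500) = 110.9188°; ψ = atan2(-5.6562,12.6575) = -24.0783°
θ_1 = β − ψ = 134.9971°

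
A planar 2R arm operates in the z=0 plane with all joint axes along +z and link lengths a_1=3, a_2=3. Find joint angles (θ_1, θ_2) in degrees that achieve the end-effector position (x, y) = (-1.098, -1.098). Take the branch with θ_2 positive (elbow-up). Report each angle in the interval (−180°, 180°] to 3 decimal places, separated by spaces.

cos θ_2 = (2.4112−3²−3²)/(2·3·3) = -0.8660; θ_2 = 150.0021° (elbow-up)
β = atan2(-1.0980,-1.0980) = -135.0000°; ψ = atan2(1.4999,0.4019) = 75.0011°
θ_1 = β − ψ = -210.0011°

149.999 150.002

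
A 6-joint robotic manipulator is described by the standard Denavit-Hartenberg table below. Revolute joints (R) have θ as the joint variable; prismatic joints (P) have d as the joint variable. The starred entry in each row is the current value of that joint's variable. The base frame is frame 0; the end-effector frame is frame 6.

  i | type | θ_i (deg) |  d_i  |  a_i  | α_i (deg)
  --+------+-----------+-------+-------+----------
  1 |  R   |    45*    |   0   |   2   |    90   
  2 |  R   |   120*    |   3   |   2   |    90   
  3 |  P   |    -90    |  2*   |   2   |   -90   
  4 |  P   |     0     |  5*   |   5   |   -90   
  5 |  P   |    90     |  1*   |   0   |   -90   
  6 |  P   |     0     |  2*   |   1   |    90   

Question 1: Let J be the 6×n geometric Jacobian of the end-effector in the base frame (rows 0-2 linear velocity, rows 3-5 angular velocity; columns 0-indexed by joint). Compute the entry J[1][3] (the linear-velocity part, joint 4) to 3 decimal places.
prismatic axis z_3 = (-0.3536,-0.3536,0.8660)
J_v[:, 3] = z_3; J_ω[:, 3] = (0,0,0)
entry J[1][3] = -0.3536

-0.354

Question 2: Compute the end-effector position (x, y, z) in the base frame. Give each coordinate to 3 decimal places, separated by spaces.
-1.509 1.319 5.696

after link 1: o_1 = (1.4142, 1.4142, 0.0000)
after link 2: o_2 = (2.8284, -1.4142, 1.7321)
after link 3: o_3 = (2.6390, 1.2247, 2.7321)
after link 4: o_4 = (-2.6643, 2.9925, 7.0622)
after link 5: o_5 = (-3.2767, 2.3801, 6.5622)
after link 6: o_6 = (-1.5089, 1.3195, 5.6962)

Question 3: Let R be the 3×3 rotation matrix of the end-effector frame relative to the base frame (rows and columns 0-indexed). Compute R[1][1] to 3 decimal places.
End-effector y-axis (col 1 of R) = (0.7071,-0.7071,-0.0000)
R[1][1] = -0.7071

-0.707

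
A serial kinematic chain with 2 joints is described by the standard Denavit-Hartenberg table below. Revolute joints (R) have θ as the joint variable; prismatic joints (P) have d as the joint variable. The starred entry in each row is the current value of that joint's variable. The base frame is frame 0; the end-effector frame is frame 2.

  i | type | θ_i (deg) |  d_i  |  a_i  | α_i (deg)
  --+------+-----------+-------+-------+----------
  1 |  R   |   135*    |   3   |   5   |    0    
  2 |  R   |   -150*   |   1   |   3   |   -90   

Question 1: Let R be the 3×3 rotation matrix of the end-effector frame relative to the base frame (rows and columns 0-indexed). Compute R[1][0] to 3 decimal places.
End-effector x-axis (col 0 of R) = (0.9659,-0.2588,0.0000)
R[1][0] = -0.2588

-0.259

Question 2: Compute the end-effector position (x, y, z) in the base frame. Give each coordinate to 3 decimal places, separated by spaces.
after link 1: o_1 = (-3.5355, 3.5355, 3.0000)
after link 2: o_2 = (-0.6378, 2.7591, 4.0000)

-0.638 2.759 4.000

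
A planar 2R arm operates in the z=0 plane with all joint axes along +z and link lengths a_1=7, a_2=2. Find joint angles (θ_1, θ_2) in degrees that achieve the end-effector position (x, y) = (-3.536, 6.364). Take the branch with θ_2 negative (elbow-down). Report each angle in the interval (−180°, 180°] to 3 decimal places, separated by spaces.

135.002 -89.992

cos θ_2 = (53.0038−7²−2²)/(2·7·2) = 0.0001; θ_2 = -89.9922° (elbow-down)
β = atan2(6.3640,-3.5360) = 119.0577°; ψ = atan2(-2.0000,7.0003) = -15.9448°
θ_1 = β − ψ = 135.0025°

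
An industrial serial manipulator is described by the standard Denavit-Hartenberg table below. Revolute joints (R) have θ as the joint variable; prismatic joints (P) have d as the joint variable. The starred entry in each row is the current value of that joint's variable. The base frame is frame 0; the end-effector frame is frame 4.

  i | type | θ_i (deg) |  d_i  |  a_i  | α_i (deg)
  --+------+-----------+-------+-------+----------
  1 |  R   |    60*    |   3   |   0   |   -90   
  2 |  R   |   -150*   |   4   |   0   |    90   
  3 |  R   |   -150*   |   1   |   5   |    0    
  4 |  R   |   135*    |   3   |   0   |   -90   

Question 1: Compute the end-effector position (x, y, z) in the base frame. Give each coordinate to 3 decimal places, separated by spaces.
after link 1: o_1 = (0.0000, 0.0000, 3.0000)
after link 2: o_2 = (-3.4641, 2.0000, 3.0000)
after link 3: o_3 = (0.3260, 3.5646, -0.0311)
after link 4: o_4 = (-0.4240, 2.2655, -2.6292)

-0.424 2.266 -2.629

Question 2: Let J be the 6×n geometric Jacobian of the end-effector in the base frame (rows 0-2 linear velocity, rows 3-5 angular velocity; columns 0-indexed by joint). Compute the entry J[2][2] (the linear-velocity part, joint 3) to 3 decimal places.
1.250

axis z_2 = (-0.2500,-0.4330,-0.8660); lever o_n−o_2 = (3.0401,0.2655,-5.6292)
cross product → J_v[:, 2] = (2.6675,-4.0401,1.2500)
J_ω[:, 2] = z_2
entry J[2][2] = 1.2500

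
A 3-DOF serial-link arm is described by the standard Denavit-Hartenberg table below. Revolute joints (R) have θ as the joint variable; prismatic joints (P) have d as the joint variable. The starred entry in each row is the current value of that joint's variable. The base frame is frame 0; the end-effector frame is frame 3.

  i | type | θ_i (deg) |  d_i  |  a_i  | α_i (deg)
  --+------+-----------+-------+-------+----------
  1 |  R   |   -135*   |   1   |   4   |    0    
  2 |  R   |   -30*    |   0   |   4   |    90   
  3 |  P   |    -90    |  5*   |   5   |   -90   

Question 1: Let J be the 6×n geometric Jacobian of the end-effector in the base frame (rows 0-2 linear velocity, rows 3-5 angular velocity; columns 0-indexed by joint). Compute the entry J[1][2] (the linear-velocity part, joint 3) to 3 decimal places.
prismatic axis z_2 = (-0.2588,0.9659,0.0000)
J_v[:, 2] = z_2; J_ω[:, 2] = (0,0,0)
entry J[1][2] = 0.9659

0.966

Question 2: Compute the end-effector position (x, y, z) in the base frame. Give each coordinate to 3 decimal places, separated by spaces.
-7.986 0.966 -4.000

after link 1: o_1 = (-2.8284, -2.8284, 1.0000)
after link 2: o_2 = (-6.6921, -3.8637, 1.0000)
after link 3: o_3 = (-7.9862, 0.9659, -4.0000)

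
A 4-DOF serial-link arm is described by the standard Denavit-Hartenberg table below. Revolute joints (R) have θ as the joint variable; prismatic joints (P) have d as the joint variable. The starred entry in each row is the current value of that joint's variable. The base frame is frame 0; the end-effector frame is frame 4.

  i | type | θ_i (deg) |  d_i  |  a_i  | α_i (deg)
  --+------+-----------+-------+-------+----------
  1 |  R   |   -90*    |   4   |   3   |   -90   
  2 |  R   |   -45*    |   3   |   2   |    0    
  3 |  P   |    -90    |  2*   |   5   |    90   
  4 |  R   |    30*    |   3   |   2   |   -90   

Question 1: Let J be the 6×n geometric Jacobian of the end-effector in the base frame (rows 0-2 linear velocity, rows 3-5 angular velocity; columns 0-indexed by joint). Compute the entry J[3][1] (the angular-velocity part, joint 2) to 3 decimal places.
1.000

axis z_1 = (1.0000,0.0000,0.0000); lever o_n−o_1 = (6.0000,5.4674,4.0532)
cross product → J_v[:, 1] = (-0.0000,-4.0532,5.4674)
J_ω[:, 1] = z_1
entry J[3][1] = 1.0000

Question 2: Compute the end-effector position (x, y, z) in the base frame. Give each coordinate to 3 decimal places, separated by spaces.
after link 1: o_1 = (0.0000, -3.0000, 4.0000)
after link 2: o_2 = (3.0000, -4.4142, 5.4142)
after link 3: o_3 = (5.0000, -0.8787, 8.9497)
after link 4: o_4 = (6.0000, 2.4674, 8.0532)

6.000 2.467 8.053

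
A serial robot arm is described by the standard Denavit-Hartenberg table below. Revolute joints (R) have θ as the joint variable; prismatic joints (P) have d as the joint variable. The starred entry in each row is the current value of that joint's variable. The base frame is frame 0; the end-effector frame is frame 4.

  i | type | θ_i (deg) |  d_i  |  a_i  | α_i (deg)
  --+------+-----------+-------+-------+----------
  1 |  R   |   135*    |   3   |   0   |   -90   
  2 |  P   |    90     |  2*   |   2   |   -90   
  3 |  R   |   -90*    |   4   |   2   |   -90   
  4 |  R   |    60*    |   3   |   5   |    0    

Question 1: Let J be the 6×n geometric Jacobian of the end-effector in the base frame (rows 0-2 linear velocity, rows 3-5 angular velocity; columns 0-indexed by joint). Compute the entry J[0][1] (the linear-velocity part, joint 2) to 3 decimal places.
prismatic axis z_1 = (-0.7071,-0.7071,0.0000)
J_v[:, 1] = z_1; J_ω[:, 1] = (0,0,0)
entry J[0][1] = -0.7071

-0.707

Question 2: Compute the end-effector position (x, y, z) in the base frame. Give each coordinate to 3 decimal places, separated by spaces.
after link 1: o_1 = (0.0000, 0.0000, 3.0000)
after link 2: o_2 = (-1.4142, -1.4142, 1.0000)
after link 3: o_3 = (-0.0000, -5.6569, 1.0000)
after link 4: o_4 = (-4.8296, -4.3628, -2.0000)

-4.830 -4.363 -2.000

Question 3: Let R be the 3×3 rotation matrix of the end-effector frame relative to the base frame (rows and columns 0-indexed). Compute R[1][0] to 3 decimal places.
0.259

End-effector x-axis (col 0 of R) = (-0.9659,0.2588,-0.0000)
R[1][0] = 0.2588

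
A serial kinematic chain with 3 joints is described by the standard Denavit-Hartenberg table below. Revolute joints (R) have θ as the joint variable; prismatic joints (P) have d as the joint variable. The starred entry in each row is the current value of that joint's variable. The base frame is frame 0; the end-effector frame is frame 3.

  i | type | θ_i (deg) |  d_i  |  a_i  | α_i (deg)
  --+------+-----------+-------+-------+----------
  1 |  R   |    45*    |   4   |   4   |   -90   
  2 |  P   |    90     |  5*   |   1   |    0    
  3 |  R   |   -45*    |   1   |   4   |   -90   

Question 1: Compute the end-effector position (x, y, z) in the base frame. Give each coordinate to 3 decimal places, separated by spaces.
0.586 9.071 0.172

after link 1: o_1 = (2.8284, 2.8284, 4.0000)
after link 2: o_2 = (-0.7071, 6.3640, 3.0000)
after link 3: o_3 = (0.5858, 9.0711, 0.1716)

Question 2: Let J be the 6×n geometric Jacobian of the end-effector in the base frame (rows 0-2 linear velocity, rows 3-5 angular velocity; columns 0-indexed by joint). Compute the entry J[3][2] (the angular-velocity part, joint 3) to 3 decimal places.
-0.707

axis z_2 = (-0.7071,0.7071,0.0000); lever o_n−o_2 = (1.2929,2.7071,-2.8284)
cross product → J_v[:, 2] = (-2.0000,-2.0000,-2.8284)
J_ω[:, 2] = z_2
entry J[3][2] = -0.7071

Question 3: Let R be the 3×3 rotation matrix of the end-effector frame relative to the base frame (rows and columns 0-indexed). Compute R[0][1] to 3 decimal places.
End-effector y-axis (col 1 of R) = (0.7071,-0.7071,-0.0000)
R[0][1] = 0.7071

0.707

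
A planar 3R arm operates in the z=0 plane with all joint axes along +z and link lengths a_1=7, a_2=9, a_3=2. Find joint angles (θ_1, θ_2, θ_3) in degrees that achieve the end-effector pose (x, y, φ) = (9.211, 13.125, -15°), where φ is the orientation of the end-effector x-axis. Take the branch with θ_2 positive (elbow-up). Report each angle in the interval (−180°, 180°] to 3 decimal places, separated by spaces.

wrist centre = target − a_3·(cos φ, sin φ) = (7.2791, 13.6426)
cos θ_2 = (239.1076−7²−9²)/(2·7·9) = 0.8659; θ_2 = 30.0106° (elbow-up)
β = atan2(13.6426,7.2791) = 61.9175°; ψ = atan2(4.5014,14.7934) = 16.9243°
θ_1 = β − ψ = 44.9931°
θ_3 = φ − θ_1 − θ_2 = -90.0037° (wrapped to (-180°,180°])

44.993 30.011 -90.004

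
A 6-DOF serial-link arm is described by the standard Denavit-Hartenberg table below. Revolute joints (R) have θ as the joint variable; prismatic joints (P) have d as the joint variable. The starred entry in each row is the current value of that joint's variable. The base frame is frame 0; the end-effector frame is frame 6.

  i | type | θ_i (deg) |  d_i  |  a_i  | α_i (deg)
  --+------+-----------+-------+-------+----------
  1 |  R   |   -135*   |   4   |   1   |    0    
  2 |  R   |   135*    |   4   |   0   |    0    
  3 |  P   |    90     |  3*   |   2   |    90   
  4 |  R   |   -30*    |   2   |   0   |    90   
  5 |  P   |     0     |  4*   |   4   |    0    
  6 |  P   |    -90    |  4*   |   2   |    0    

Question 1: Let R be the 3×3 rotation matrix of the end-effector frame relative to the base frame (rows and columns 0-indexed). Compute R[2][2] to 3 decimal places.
End-effector z-axis (col 2 of R) = (0.0000,-0.5000,-0.8660)
R[2][2] = -0.8660

-0.866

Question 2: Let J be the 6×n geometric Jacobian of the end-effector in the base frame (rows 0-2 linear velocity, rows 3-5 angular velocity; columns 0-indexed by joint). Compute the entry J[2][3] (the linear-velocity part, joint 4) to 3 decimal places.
-0.536

axis z_3 = (1.0000,-0.0000,0.0000); lever o_n−o_3 = (0.0000,-0.5359,-8.9282)
cross product → J_v[:, 3] = (0.0000,8.9282,-0.5359)
J_ω[:, 3] = z_3
entry J[2][3] = -0.5359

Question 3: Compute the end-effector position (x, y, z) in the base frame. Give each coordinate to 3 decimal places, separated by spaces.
after link 1: o_1 = (-0.7071, -0.7071, 4.0000)
after link 2: o_2 = (-0.7071, -0.7071, 8.0000)
after link 3: o_3 = (-0.7071, 1.2929, 11.0000)
after link 4: o_4 = (1.2929, 1.2929, 11.0000)
after link 5: o_5 = (1.2929, 2.7570, 5.5359)
after link 6: o_6 = (-0.7071, 0.7570, 2.0718)

-0.707 0.757 2.072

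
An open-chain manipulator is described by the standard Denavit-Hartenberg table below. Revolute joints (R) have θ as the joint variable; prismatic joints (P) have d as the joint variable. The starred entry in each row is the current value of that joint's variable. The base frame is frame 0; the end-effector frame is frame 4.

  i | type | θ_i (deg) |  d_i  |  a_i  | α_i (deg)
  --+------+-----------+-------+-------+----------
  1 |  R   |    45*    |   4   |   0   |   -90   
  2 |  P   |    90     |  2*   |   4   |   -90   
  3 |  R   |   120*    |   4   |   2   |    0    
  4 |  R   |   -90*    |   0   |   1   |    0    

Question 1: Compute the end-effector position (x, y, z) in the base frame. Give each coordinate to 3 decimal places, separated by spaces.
-2.664 -2.993 0.134

after link 1: o_1 = (0.0000, 0.0000, 4.0000)
after link 2: o_2 = (-1.4142, 1.4142, 0.0000)
after link 3: o_3 = (-3.0179, -2.6390, 1.0000)
after link 4: o_4 = (-2.6643, -2.9925, 0.1340)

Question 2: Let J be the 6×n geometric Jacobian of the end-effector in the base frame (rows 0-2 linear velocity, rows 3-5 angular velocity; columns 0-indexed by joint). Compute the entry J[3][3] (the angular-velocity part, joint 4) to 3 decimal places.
axis z_3 = (-0.7071,-0.7071,-0.0000); lever o_n−o_3 = (0.3536,-0.3536,-0.8660)
cross product → J_v[:, 3] = (0.6124,-0.6124,0.5000)
J_ω[:, 3] = z_3
entry J[3][3] = -0.7071

-0.707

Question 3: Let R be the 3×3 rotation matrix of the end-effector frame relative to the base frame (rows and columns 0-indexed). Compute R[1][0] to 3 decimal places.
End-effector x-axis (col 0 of R) = (0.3536,-0.3536,-0.8660)
R[1][0] = -0.3536

-0.354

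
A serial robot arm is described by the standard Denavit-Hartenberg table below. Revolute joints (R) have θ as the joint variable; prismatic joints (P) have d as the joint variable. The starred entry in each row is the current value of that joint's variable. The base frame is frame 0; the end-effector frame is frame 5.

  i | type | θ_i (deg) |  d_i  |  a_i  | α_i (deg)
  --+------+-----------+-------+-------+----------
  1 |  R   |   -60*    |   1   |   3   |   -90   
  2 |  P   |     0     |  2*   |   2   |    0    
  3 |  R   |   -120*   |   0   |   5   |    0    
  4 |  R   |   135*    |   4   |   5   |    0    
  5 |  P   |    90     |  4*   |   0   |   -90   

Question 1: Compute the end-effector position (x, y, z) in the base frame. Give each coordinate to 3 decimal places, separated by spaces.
12.325 -1.348 4.036

after link 1: o_1 = (1.5000, -2.5981, 1.0000)
after link 2: o_2 = (4.2321, -3.3301, 1.0000)
after link 3: o_3 = (2.9821, -1.1651, 5.3301)
after link 4: o_4 = (8.8610, -3.3476, 4.0360)
after link 5: o_5 = (12.3251, -1.3476, 4.0360)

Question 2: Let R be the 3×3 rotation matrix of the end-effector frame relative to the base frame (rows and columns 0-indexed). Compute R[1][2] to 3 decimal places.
End-effector z-axis (col 2 of R) = (-0.4830,0.8365,0.2588)
R[1][2] = 0.8365

0.837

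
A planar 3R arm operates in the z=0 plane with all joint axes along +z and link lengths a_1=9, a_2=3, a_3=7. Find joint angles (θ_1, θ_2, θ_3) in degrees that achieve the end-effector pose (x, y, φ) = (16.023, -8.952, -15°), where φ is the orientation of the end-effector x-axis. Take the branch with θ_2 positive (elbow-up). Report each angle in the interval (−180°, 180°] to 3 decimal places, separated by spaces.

-45.003 30.013 -0.010

wrist centre = target − a_3·(cos φ, sin φ) = (9.2615, -7.1403)
cos θ_2 = (136.7591−9²−3²)/(2·9·3) = 0.8659; θ_2 = 30.0132° (elbow-up)
β = atan2(-7.1403,9.2615) = -37.6308°; ψ = atan2(1.5006,11.5977) = 7.3724°
θ_1 = β − ψ = -45.0032°
θ_3 = φ − θ_1 − θ_2 = -0.0100° (wrapped to (-180°,180°])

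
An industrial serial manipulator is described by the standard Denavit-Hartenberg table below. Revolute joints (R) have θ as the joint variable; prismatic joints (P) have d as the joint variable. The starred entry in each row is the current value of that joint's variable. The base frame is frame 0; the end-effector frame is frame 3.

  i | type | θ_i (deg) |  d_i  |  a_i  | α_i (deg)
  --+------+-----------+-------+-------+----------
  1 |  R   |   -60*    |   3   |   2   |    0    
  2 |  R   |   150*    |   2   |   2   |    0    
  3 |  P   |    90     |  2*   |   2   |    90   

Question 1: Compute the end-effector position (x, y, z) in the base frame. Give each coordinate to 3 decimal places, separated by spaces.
after link 1: o_1 = (1.0000, -1.7321, 3.0000)
after link 2: o_2 = (1.0000, 0.2679, 5.0000)
after link 3: o_3 = (-1.0000, 0.2679, 7.0000)

-1.000 0.268 7.000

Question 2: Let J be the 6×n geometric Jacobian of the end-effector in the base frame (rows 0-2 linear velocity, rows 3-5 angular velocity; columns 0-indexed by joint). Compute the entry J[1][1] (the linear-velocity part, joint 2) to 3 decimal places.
-2.000

axis z_1 = (0.0000,0.0000,1.0000); lever o_n−o_1 = (-2.0000,2.0000,4.0000)
cross product → J_v[:, 1] = (-2.0000,-2.0000,0.0000)
J_ω[:, 1] = z_1
entry J[1][1] = -2.0000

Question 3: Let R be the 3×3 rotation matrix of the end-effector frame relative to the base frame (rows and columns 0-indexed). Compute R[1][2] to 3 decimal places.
End-effector z-axis (col 2 of R) = (-0.0000,1.0000,0.0000)
R[1][2] = 1.0000

1.000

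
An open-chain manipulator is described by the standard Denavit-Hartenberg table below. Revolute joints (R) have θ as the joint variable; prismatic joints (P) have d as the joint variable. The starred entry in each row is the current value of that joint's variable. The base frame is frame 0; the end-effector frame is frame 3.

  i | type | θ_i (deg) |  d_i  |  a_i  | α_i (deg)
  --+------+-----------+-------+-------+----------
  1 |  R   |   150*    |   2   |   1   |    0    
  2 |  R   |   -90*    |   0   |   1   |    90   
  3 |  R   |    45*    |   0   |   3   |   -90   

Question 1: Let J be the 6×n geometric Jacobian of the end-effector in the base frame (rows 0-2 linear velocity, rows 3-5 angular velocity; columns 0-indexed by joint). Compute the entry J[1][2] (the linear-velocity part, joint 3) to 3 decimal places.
axis z_2 = (0.8660,-0.5000,0.0000); lever o_n−o_2 = (1.0607,1.8371,2.1213)
cross product → J_v[:, 2] = (-1.0607,-1.8371,2.1213)
J_ω[:, 2] = z_2
entry J[1][2] = -1.8371

-1.837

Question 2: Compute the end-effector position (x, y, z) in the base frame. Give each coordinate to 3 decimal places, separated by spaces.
after link 1: o_1 = (-0.8660, 0.5000, 2.0000)
after link 2: o_2 = (-0.3660, 1.3660, 2.0000)
after link 3: o_3 = (0.6946, 3.2031, 4.1213)

0.695 3.203 4.121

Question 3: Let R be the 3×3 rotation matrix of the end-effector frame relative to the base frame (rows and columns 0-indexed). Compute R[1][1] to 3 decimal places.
0.500

End-effector y-axis (col 1 of R) = (-0.8660,0.5000,-0.0000)
R[1][1] = 0.5000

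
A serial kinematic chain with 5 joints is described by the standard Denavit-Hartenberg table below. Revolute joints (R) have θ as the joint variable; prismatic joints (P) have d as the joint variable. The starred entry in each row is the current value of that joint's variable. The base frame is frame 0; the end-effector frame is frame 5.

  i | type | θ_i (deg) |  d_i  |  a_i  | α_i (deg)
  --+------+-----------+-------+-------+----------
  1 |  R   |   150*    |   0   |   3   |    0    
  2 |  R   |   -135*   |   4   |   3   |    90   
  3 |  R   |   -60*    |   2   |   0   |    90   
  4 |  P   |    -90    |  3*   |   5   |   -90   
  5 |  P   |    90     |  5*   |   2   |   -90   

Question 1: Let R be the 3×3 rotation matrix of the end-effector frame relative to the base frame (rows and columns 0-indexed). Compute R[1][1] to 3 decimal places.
End-effector y-axis (col 1 of R) = (-0.4830,-0.1294,0.8660)
R[1][1] = -0.1294

-0.129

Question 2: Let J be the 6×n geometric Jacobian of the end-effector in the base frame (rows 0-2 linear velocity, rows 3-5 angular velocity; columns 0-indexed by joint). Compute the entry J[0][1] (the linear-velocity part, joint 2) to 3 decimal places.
-4.097

axis z_1 = (0.0000,0.0000,1.0000); lever o_n−o_1 = (3.6996,4.0971,-0.8301)
cross product → J_v[:, 1] = (-4.0971,3.6996,0.0000)
J_ω[:, 1] = z_1
entry J[0][1] = -4.0971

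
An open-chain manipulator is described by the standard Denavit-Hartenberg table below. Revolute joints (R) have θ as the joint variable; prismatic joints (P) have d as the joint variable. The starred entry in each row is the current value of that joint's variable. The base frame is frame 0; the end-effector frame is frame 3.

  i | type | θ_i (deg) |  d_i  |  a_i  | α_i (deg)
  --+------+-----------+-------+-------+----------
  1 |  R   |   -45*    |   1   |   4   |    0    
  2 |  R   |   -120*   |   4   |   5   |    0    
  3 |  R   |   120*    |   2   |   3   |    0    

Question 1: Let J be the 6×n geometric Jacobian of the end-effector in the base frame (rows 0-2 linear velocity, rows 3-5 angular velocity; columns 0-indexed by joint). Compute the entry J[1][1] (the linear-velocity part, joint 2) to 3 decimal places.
axis z_1 = (0.0000,0.0000,1.0000); lever o_n−o_1 = (-2.7083,-3.4154,6.0000)
cross product → J_v[:, 1] = (3.4154,-2.7083,0.0000)
J_ω[:, 1] = z_1
entry J[1][1] = -2.7083

-2.708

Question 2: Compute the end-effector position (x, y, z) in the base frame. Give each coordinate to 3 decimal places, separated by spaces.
0.120 -6.244 7.000

after link 1: o_1 = (2.8284, -2.8284, 1.0000)
after link 2: o_2 = (-2.0012, -4.1225, 5.0000)
after link 3: o_3 = (0.1201, -6.2438, 7.0000)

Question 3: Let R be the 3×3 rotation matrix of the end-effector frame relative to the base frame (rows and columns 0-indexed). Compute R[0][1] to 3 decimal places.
End-effector y-axis (col 1 of R) = (0.7071,0.7071,0.0000)
R[0][1] = 0.7071

0.707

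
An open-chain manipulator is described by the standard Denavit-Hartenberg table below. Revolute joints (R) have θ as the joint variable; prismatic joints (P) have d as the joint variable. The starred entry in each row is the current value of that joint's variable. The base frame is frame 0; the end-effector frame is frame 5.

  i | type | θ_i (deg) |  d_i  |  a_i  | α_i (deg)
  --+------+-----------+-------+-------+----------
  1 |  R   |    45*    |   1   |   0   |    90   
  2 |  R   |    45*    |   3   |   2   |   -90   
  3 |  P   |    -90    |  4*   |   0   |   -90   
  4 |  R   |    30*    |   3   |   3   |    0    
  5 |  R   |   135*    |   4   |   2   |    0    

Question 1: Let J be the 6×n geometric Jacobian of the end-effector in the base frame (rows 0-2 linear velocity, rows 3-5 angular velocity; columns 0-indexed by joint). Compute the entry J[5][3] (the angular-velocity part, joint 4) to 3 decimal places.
0.707

axis z_3 = (0.5000,0.5000,0.7071); lever o_n−o_3 = (4.9799,4.0377,3.5231)
cross product → J_v[:, 3] = (-1.0936,1.7598,-0.4711)
J_ω[:, 3] = z_3
entry J[5][3] = 0.7071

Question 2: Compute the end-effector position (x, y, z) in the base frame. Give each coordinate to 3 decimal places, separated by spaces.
6.101 0.916 8.766

after link 1: o_1 = (0.0000, 0.0000, 1.0000)
after link 2: o_2 = (3.1213, -1.1213, 2.4142)
after link 3: o_3 = (1.1213, -3.1213, 5.2426)
after link 4: o_4 = (5.2084, -2.7084, 6.3033)
after link 5: o_5 = (6.1012, 0.9164, 8.7657)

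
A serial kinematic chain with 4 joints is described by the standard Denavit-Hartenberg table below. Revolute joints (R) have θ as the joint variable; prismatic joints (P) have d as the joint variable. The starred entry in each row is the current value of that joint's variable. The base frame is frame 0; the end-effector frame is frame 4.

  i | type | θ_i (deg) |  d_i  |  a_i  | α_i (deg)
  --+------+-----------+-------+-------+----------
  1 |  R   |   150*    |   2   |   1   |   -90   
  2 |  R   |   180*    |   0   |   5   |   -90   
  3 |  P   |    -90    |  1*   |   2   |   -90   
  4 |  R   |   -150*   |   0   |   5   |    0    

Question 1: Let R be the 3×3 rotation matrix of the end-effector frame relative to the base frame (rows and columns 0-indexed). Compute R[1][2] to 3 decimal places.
-0.500

End-effector z-axis (col 2 of R) = (0.8660,-0.5000,-0.0000)
R[1][2] = -0.5000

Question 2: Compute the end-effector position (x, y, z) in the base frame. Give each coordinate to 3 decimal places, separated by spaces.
after link 1: o_1 = (-0.8660, 0.5000, 2.0000)
after link 2: o_2 = (3.4641, -2.0000, 2.0000)
after link 3: o_3 = (2.4641, -3.7321, 3.0000)
after link 4: o_4 = (4.6292, 0.0179, 5.5000)

4.629 0.018 5.500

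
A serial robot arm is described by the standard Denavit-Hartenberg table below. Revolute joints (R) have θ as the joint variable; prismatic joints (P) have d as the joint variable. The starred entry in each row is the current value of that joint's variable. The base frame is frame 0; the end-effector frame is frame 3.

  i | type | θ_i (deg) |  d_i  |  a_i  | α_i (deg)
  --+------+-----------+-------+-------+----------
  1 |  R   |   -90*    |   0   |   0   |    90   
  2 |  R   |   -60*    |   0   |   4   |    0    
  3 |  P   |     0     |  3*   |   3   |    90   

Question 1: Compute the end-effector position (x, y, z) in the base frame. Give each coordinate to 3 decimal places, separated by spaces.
-3.000 -3.500 -6.062

after link 1: o_1 = (0.0000, 0.0000, 0.0000)
after link 2: o_2 = (-0.0000, -2.0000, -3.4641)
after link 3: o_3 = (-3.0000, -3.5000, -6.0622)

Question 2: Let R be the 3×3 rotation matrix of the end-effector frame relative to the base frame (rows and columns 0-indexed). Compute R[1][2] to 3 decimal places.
0.866

End-effector z-axis (col 2 of R) = (-0.0000,0.8660,-0.5000)
R[1][2] = 0.8660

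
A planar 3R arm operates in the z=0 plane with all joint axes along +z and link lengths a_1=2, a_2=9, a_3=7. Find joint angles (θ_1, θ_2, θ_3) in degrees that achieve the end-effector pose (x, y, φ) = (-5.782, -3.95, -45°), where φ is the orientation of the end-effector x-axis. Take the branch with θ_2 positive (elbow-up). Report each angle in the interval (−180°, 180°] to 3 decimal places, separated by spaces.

149.983 30.022 134.995

wrist centre = target − a_3·(cos φ, sin φ) = (-10.7317, 0.9997)
cos θ_2 = (116.1699−2²−9²)/(2·2·9) = 0.8658; θ_2 = 30.0223° (elbow-up)
β = atan2(0.9997,-10.7317) = 174.6778°; ψ = atan2(4.5030,9.7925) = 24.6952°
θ_1 = β − ψ = 149.9826°
θ_3 = φ − θ_1 − θ_2 = 134.9950° (wrapped to (-180°,180°])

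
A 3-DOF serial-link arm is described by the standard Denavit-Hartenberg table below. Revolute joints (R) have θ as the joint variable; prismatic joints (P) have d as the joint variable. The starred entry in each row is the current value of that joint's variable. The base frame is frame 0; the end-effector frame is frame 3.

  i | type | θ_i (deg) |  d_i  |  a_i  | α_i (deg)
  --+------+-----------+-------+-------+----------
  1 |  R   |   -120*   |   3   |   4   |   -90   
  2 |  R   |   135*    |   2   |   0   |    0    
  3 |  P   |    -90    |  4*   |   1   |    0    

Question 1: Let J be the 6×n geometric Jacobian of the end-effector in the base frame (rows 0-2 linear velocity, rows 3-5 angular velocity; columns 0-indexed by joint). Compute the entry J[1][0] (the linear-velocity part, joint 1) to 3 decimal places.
axis z_0 = ẑ; lever o_n−o_0 = (2.8426,-7.0765,2.2929)
cross product → J_v[:, 0] = (7.0765,2.8426,-0.0000)
J_ω[:, 0] = z_0
entry J[1][0] = 2.8426

2.843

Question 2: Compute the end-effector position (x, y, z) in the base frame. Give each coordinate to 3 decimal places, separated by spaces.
after link 1: o_1 = (-2.0000, -3.4641, 3.0000)
after link 2: o_2 = (-0.2679, -4.4641, 3.0000)
after link 3: o_3 = (2.8426, -7.0765, 2.2929)

2.843 -7.076 2.293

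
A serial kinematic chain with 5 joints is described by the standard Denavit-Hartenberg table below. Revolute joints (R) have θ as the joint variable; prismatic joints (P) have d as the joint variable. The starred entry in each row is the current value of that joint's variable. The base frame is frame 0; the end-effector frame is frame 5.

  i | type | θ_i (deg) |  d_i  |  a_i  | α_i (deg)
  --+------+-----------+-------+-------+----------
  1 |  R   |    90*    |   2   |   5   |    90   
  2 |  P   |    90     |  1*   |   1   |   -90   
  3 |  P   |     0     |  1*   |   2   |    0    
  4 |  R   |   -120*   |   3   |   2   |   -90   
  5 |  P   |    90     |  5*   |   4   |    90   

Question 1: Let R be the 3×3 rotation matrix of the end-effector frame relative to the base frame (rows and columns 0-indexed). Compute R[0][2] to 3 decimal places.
0.866

End-effector z-axis (col 2 of R) = (0.8660,-0.0000,-0.5000)
R[0][2] = 0.8660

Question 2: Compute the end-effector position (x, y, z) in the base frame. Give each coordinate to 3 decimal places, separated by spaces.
after link 1: o_1 = (0.0000, 5.0000, 2.0000)
after link 2: o_2 = (1.0000, 5.0000, 3.0000)
after link 3: o_3 = (1.0000, 4.0000, 5.0000)
after link 4: o_4 = (2.7321, 1.0000, 4.0000)
after link 5: o_5 = (5.2321, 5.0000, 8.3301)

5.232 5.000 8.330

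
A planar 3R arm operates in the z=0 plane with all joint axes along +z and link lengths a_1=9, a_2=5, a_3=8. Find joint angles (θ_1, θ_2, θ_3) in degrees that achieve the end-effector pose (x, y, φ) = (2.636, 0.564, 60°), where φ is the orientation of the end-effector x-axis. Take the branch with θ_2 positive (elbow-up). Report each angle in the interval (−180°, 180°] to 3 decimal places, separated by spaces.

wrist centre = target − a_3·(cos φ, sin φ) = (-1.3640, -6.3642)
cos θ_2 = (42.3636−9²−5²)/(2·9·5) = -0.7071; θ_2 = 134.9971° (elbow-up)
β = atan2(-6.3642,-1.3640) = -102.0968°; ψ = atan2(3.5357,5.4646) = 32.9035°
θ_1 = β − ψ = -135.0004°
θ_3 = φ − θ_1 − θ_2 = 60.0032° (wrapped to (-180°,180°])

-135.000 134.997 60.003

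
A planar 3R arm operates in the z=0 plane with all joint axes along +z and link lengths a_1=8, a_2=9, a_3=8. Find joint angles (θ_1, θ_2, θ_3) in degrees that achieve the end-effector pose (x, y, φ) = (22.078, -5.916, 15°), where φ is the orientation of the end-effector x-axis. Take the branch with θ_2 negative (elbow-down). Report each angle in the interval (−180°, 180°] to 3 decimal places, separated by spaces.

-13.201 -29.987 58.188

wrist centre = target − a_3·(cos φ, sin φ) = (14.3506, -7.9866)
cos θ_2 = (269.7245−8²−9²)/(2·8·9) = 0.8661; θ_2 = -29.9866° (elbow-down)
β = atan2(-7.9866,14.3506) = -29.0973°; ψ = atan2(-4.4982,15.7953) = -15.8959°
θ_1 = β − ψ = -13.2014°
θ_3 = φ − θ_1 − θ_2 = 58.1880° (wrapped to (-180°,180°])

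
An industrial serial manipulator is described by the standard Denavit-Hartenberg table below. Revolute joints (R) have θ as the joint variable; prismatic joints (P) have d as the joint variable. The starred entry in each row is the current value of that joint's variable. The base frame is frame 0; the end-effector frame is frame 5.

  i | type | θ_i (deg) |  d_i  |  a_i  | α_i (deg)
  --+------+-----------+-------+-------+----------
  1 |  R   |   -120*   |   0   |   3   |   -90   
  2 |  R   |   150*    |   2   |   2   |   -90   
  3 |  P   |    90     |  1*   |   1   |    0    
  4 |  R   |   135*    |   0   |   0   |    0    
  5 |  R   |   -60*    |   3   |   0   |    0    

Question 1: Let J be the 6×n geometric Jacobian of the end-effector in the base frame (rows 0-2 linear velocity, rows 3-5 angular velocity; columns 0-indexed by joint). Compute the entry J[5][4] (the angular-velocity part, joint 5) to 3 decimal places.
axis z_4 = (0.2500,0.4330,0.8660); lever o_n−o_4 = (0.7500,1.2990,2.5981)
cross product → J_v[:, 4] = (0.0000,0.0000,0.0000)
J_ω[:, 4] = z_4
entry J[5][4] = 0.8660

0.866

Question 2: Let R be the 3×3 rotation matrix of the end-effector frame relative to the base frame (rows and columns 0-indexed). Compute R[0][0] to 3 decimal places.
-0.642

End-effector x-axis (col 0 of R) = (-0.6424,-0.5950,0.4830)
R[0][0] = -0.6424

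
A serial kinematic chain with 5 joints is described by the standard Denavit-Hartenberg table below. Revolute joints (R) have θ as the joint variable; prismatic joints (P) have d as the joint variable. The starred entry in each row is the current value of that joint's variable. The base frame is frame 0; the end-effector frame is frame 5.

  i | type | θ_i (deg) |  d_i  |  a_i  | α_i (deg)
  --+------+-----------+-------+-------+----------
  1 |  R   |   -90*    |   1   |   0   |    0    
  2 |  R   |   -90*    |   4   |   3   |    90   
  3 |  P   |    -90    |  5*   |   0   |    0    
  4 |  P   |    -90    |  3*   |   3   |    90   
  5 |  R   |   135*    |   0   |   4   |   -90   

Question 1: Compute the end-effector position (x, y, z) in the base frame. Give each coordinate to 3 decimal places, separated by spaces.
-2.828 10.828 5.000

after link 1: o_1 = (0.0000, 0.0000, 1.0000)
after link 2: o_2 = (-3.0000, -0.0000, 5.0000)
after link 3: o_3 = (-3.0000, 5.0000, 5.0000)
after link 4: o_4 = (-0.0000, 8.0000, 5.0000)
after link 5: o_5 = (-2.8284, 10.8284, 5.0000)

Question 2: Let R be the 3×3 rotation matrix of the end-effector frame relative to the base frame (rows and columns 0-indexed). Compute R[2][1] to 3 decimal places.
-1.000

End-effector y-axis (col 1 of R) = (-0.0000,-0.0000,-1.0000)
R[2][1] = -1.0000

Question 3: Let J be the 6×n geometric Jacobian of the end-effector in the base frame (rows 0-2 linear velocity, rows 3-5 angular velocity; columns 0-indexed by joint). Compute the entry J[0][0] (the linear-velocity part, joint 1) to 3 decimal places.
-10.828

axis z_0 = ẑ; lever o_n−o_0 = (-2.8284,10.8284,5.0000)
cross product → J_v[:, 0] = (-10.8284,-2.8284,0.0000)
J_ω[:, 0] = z_0
entry J[0][0] = -10.8284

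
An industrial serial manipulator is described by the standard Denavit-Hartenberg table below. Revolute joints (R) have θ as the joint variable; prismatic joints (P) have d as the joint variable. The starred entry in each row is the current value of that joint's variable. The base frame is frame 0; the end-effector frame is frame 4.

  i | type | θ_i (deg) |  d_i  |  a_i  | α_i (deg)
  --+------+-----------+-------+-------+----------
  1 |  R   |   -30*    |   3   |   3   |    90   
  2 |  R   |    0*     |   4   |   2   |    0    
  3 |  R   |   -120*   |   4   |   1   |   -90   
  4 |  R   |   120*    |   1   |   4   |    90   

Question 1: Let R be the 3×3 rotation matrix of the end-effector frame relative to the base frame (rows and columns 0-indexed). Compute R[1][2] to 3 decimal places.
0.650

End-effector z-axis (col 2 of R) = (-0.1250,0.6495,-0.7500)
R[1][2] = 0.6495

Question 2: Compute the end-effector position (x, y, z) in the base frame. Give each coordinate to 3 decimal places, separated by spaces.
after link 1: o_1 = (2.5981, -1.5000, 3.0000)
after link 2: o_2 = (2.3301, -5.9641, 3.0000)
after link 3: o_3 = (-0.1029, -9.1782, 2.1340)
after link 4: o_4 = (3.2452, -7.1112, 3.3660)

3.245 -7.111 3.366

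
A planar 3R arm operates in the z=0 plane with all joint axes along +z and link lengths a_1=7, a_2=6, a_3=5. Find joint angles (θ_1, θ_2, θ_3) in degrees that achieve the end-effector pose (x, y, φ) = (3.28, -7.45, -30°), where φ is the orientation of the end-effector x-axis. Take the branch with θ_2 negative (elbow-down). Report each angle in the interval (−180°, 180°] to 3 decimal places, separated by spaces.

wrist centre = target − a_3·(cos φ, sin φ) = (-1.0501, -4.9500)
cos θ_2 = (25.6053−7²−6²)/(2·7·6) = -0.7071; θ_2 = -134.9978° (elbow-down)
β = atan2(-4.9500,-1.0501) = -101.9775°; ψ = atan2(-4.2428,2.7575) = -56.9790°
θ_1 = β − ψ = -44.9985°
θ_3 = φ − θ_1 − θ_2 = 149.9964° (wrapped to (-180°,180°])

-44.999 -134.998 149.996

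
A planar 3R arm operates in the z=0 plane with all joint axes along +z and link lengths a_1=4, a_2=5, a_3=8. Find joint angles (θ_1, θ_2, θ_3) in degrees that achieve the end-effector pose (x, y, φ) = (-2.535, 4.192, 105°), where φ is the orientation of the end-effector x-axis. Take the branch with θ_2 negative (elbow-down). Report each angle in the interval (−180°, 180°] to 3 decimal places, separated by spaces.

-14.967 -135.002 -105.031

wrist centre = target − a_3·(cos φ, sin φ) = (-0.4644, -3.5354)
cos θ_2 = (12.7148−4²−5²)/(2·4·5) = -0.7071; θ_2 = -135.0019° (elbow-down)
β = atan2(-3.5354,-0.4644) = -97.4841°; ψ = atan2(-3.5354,0.4644) = -82.5174°
θ_1 = β − ψ = -14.9667°
θ_3 = φ − θ_1 − θ_2 = -105.0315° (wrapped to (-180°,180°])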